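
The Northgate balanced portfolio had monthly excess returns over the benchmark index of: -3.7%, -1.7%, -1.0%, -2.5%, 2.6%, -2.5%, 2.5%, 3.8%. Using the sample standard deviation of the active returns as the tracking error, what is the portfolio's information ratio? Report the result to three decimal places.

Mean return μ = -2.50 / 8 = -0.3125%
Sample σ = √[Σ(r − μ)² / 7] = √[56.7488 / 7] = √8.1070 = 2.8473%
IR = μ / tracking error = -0.3125 / 2.8473 = -0.1098

-0.110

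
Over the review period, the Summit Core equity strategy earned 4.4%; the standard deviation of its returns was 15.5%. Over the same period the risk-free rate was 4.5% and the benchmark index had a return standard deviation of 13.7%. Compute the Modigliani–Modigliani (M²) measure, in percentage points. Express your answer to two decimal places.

4.41

Sharpe = (Rp − Rf) / σp = (4.4% − 4.5%) / 15.5% = -0.0065
M² = Rf + Sharpe × σm = 4.5% + -0.0065 × 13.7% = 4.4110%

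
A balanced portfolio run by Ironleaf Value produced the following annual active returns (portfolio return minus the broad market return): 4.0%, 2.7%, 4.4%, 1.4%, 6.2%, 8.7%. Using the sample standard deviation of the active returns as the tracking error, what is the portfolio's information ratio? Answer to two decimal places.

1.76

r̄ = (4 + 2.7 + 4.4 + 1.4 + 6.2 + 8.7) / 6 = 27.40 / 6 = 4.5667%
Sample σ = √[Σ(r − r̄)² / 5] = √[33.6133 / 5] = √6.7227 = 2.5928%
IR = r̄ / tracking error = 4.5667 / 2.5928 = 1.7613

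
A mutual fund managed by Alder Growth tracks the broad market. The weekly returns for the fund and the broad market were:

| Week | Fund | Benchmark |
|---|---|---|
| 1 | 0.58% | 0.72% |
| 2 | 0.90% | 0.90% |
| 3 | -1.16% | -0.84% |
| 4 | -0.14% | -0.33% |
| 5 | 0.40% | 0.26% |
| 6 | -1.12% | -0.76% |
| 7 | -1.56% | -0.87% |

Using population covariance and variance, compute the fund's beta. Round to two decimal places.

r̄p = -0.3000%,  r̄m = -0.1314%
Cov = Σ(rp − r̄p)(rm − r̄m) / 7 = 0.6121
Var(rm) = Σ(rm − r̄m)² / 7 = 0.4892
β = Cov / Var = 0.6121 / 0.4892 = 1.2512

1.25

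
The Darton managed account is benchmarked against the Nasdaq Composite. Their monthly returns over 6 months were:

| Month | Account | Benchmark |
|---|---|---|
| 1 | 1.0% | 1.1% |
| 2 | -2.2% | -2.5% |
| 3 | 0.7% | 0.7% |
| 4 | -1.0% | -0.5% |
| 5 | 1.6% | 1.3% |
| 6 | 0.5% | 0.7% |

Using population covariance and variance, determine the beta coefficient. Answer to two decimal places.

0.97

r̄p = 0.1000%,  r̄m = 0.1333%
Cov = Σ(rp − r̄p)(rm − r̄m) / 6 = 1.6567
Var(rm) = Σ(rm − r̄m)² / 6 = 1.7122
β = Cov / Var = 1.6567 / 1.7122 = 0.9676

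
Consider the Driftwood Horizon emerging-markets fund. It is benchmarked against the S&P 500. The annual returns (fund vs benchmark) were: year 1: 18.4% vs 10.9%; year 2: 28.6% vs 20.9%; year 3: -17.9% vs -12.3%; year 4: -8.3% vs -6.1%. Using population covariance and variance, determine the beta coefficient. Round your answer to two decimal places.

1.43

r̄p = 5.2000%,  r̄m = 3.3500%
Cov = Σ(rp − r̄p)(rm − r̄m) / 4 = 249.8550
Var(rm) = Σ(rm − r̄m)² / 4 = 174.8075
β = Cov / Var = 249.8550 / 174.8075 = 1.4293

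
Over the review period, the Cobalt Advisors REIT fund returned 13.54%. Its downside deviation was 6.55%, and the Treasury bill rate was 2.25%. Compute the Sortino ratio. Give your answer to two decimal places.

Sortino = (Rp − Rf) / σd = (13.54% − 2.25%) / 6.55% = 11.29% / 6.55% = 1.7237

1.72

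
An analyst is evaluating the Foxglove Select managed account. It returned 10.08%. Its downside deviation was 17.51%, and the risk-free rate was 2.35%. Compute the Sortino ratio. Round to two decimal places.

0.44

Sortino = (Rp − Rf) / σd = (10.08% − 2.35%) / 17.51% = 7.73% / 17.51% = 0.4415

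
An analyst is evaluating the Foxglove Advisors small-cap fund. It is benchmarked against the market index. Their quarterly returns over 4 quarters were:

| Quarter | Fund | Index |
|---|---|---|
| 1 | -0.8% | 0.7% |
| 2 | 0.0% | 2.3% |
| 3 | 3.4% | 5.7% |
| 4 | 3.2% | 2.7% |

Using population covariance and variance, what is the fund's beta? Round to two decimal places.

r̄p = 1.4500%,  r̄m = 2.8500%
Cov = Σ(rp − r̄p)(rm − r̄m) / 4 = 2.7325
Var(rm) = Σ(rm − r̄m)² / 4 = 3.2675
β = Cov / Var = 2.7325 / 3.2675 = 0.8363

0.84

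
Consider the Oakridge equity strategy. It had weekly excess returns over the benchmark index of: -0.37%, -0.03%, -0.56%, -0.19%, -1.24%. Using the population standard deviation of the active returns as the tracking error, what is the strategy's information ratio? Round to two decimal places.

μ = (-0.37 − 0.03 − 0.56 − 0.19 − 1.24) / 5 = -0.4780%
Σ(r − μ)² = (-0.37 − (-0.4780))² + (-0.03 − (-0.4780))² + … = 0.8827
population σ = √(0.8827 / 5) = √0.1765 = 0.4201%
IR = μ / tracking error = -0.4780 / 0.4201 = -1.1378

-1.14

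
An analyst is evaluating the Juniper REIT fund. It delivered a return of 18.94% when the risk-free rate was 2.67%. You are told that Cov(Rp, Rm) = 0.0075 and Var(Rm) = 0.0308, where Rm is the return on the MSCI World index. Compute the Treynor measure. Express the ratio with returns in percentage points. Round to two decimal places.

β = Cov / Var = 0.0075 / 0.0308 = 0.2435
Treynor = (Rp − Rf) / β = (18.94% − 2.67%) / 0.2435 = 16.27 / 0.2435 = 66.8172

66.82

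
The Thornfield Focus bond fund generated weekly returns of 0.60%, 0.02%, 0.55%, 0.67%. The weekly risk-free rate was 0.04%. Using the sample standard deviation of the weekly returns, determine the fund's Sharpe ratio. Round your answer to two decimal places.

1.41

μ = (0.6 + 0.02 + 0.55 + 0.67) / 4 = 0.4600%
Σ(r − μ)² = (0.6 − 0.4600)² + (0.02 − 0.4600)² + (0.55 − 0.4600)² + … = 0.2654
σ = √[0.2654 / 3] = 0.2974%
Sharpe = (μ − rf) / σ = (0.4600 − 0.04) / 0.2974 = 0.4200 / 0.2974 = 1.4122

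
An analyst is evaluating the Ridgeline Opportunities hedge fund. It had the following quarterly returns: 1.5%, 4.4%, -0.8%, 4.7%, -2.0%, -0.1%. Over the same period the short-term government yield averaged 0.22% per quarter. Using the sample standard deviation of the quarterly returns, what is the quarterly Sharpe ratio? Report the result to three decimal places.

0.383

μ = (1.5 + 4.4 − 0.8 + 4.7 − 2 − 0.1) / 6 = 7.70 / 6 = 1.2833%
Sample std dev = √[38.4683 / 5] = 2.7737%
Sharpe = (μ − rf) / σ = (1.2833 − 0.22) / 2.7737 = 1.0633 / 2.7737 = 0.3834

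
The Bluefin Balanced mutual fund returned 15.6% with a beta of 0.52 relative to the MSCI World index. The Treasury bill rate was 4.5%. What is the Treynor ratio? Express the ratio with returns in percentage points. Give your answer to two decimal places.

21.35

Treynor = (Rp − Rf) / β = (15.6% − 4.5%) / 0.52 = 11.10 / 0.52 = 21.3462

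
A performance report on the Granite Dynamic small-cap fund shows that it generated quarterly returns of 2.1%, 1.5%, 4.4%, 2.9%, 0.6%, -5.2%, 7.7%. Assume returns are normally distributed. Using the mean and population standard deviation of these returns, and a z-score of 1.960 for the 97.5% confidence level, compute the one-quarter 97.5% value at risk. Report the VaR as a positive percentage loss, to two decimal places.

5.15

μ = (2.1 + 1.5 + 4.4 + 2.9 + 0.6 − 5.2 + 7.7) / 7 = 14.00 / 7 = 2.0000%
Population std dev = √[93.1200 / 7] = 3.6473%
VaR = −(μ − z·σ) = −(2.0000 − 1.960 × 3.6473) = −(-5.1487) = 5.1487%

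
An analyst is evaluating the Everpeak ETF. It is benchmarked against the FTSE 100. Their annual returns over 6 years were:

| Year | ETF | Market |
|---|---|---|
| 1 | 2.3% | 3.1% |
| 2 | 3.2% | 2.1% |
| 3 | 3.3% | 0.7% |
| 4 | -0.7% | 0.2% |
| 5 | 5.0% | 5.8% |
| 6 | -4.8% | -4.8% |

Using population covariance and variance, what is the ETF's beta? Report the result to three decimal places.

0.927

r̄p = 1.3833%,  r̄m = 1.1833%
Cov = Σ(rp − r̄p)(rm − r̄m) / 6 = 9.7064
Var(rm) = Σ(rm − r̄m)² / 6 = 10.4714
β = Cov / Var = 9.7064 / 10.4714 = 0.9269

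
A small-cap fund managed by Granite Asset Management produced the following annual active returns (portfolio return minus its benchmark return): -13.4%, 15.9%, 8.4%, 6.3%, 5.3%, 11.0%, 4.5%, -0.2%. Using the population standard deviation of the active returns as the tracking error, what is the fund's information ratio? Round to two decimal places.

0.58

Mean return μ = 37.80 / 8 = 4.7250%
Σ(r − μ)² = 533.3950; population σ = √(533.3950/8) = 8.1654%
IR = μ / tracking error = 4.7250 / 8.1654 = 0.5787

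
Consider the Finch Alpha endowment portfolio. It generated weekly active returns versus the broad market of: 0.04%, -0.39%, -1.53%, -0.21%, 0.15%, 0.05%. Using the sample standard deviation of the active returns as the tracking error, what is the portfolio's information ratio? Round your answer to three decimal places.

-0.502

r̄ = (0.04 − 0.39 − 1.53 − 0.21 + 0.15 + 0.05) / 6 = -0.3150%
Σ(r − r̄)² = (0.04 − (-0.3150))² + (-0.39 − (-0.3150))² + (-1.53 − (-0.3150))² + … = 1.9684
sample σ = √(1.9684 / 5) = √0.3937 = 0.6275%
IR = r̄ / tracking error = -0.3150 / 0.6275 = -0.5020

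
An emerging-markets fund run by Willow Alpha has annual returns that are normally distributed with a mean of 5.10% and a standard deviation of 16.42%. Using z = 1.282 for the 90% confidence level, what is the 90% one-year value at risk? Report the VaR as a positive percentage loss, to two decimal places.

15.95

VaR (as % loss) = −(μ − z·σ) = −(5.10% − 1.282 × 16.42%) = −(-15.95044%) = 15.95044%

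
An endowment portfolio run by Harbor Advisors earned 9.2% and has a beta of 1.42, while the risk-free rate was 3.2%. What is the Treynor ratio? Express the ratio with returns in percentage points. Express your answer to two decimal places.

4.23

Treynor = (Rp − Rf) / β = (9.2% − 3.2%) / 1.42 = 6.00 / 1.42 = 4.2254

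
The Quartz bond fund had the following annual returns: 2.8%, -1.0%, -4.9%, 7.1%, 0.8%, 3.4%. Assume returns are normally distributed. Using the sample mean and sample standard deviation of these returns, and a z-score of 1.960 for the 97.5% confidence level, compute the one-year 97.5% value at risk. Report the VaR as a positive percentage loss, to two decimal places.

μ = (2.8 − 1 − 4.9 + 7.1 + 0.8 + 3.4) / 6 = 8.20 / 6 = 1.3667%
Σ(r − μ)² = (2.8 − 1.3667)² + (-1 − 1.3667)² + … = 84.2533
sample σ = √(84.2533 / 5) = √16.8507 = 4.1050%
VaR = −(μ − z·σ) = −(1.3667 − 1.960 × 4.1050) = −(-6.6791) = 6.6791%

6.68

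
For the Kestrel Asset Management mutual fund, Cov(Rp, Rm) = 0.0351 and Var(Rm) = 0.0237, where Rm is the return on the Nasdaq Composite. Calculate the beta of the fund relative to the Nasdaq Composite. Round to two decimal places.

1.48

β = Cov(Rp, Rm) / Var(Rm) = 0.0351 / 0.0237 = 1.4810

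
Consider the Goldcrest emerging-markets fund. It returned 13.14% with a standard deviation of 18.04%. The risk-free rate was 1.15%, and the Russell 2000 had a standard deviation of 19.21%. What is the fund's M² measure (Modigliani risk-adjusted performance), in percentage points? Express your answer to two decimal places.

13.92

Sharpe = (Rp − Rf) / σp = (13.14% − 1.15%) / 18.04% = 0.6646
M² = Rf + Sharpe × σm = 1.15% + 0.6646 × 19.21% = 13.9170%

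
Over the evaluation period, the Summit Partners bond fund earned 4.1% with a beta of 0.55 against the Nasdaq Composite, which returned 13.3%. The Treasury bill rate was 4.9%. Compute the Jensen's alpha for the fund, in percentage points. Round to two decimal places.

-5.42

CAPM expected return = Rf + β(Rm − Rf) = 4.9% + 0.55 × (13.3% − 4.9%) = 4.9 + 0.55 × 8.40 = 9.5200%
Jensen's α = Rp − E[R] = 4.1% − 9.5200% = -5.4200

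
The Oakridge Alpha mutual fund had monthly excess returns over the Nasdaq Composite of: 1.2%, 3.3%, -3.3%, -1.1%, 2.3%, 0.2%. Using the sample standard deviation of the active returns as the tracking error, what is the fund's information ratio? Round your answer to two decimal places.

r̄ = (1.2 + 3.3 − 3.3 − 1.1 + 2.3 + 0.2) / 6 = 0.4333%
Σ(r − r̄)² = (1.2 − 0.4333)² + (3.3 − 0.4333)² + (-3.3 − 0.4333)² + … = 28.6333
sample σ = √(28.6333 / 5) = √5.7267 = 2.3931%
IR = r̄ / tracking error = 0.4333 / 2.3931 = 0.1811

0.18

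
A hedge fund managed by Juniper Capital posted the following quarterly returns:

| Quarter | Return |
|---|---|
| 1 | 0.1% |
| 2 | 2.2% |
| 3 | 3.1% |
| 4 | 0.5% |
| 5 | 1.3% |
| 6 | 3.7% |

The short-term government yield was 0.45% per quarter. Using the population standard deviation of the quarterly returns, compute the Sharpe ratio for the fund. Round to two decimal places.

1.04

r̄ = (0.1 + 2.2 + 3.1 + 0.5 + 1.3 + 3.7) / 6 = 10.90 / 6 = 1.8167%
Σ(r − r̄)² = (0.1 − 1.8167)² + (2.2 − 1.8167)² + … = 10.2883
σ = √[10.2883 / 6] = 1.3095%
Sharpe = (r̄ − rf) / σ = (1.8167 − 0.45) / 1.3095 = 1.3667 / 1.3095 = 1.0437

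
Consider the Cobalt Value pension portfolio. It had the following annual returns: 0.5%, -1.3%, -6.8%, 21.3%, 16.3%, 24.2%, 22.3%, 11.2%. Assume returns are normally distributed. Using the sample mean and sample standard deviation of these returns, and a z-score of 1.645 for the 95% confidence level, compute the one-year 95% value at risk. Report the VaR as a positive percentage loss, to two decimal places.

8.84

Mean return r̄ = 87.70 / 8 = 10.9625%
Σ(r − r̄)² = (0.5 − 10.9625)² + (-1.3 − 10.9625)² + (-6.8 − 10.9625)² + … = 1014.5188
σ = √[1014.5188 / 7] = 12.0387%
VaR = −(r̄ − z·σ) = −(10.9625 − 1.645 × 12.0387) = −(-8.8412) = 8.8412%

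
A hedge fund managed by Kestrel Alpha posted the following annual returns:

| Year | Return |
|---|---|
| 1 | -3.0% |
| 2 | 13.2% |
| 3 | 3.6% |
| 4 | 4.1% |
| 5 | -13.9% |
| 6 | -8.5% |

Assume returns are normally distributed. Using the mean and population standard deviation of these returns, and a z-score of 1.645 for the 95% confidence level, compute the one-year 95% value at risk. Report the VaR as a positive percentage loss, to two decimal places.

Mean return r̄ = -4.50 / 6 = -0.7500%
Σ(r − r̄)² = (-3 − (-0.7500))² + (13.2 − (-0.7500))² + (3.6 − (-0.7500))² + … = 475.0950
population σ = √(475.0950 / 6) = √79.1825 = 8.8985%
VaR = −(r̄ − z·σ) = −(-0.7500 − 1.645 × 8.8985) = −(-15.3880) = 15.3880%

15.39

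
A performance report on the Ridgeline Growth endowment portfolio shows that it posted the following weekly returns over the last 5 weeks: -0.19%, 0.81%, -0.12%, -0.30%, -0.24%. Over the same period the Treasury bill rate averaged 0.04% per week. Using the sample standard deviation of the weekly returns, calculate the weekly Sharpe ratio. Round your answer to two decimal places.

Mean return r̄ = -0.040 / 5 = -0.0080%
Σ(r − r̄)² = (-0.19 − (-0.0080))² + (0.81 − (-0.0080))² + … = 0.8539
σ = √[0.8539 / 4] = 0.4620%
Sharpe = (r̄ − rf) / σ = (-0.0080 − 0.04) / 0.4620 = -0.0480 / 0.4620 = -0.1039

-0.10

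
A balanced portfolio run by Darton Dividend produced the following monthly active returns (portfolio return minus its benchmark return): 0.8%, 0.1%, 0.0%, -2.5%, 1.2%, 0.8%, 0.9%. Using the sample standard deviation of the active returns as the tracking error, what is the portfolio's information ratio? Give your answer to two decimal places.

0.15

μ = (0.8 + 0.1 + 0 − 2.5 + 1.2 + 0.8 + 0.9) / 7 = 0.1857%
Σ(r − μ)² = (0.8 − 0.1857)² + (0.1 − 0.1857)² + (0 − 0.1857)² + … = 9.5486
sample σ = √(9.5486 / 6) = √1.5914 = 1.2615%
IR = μ / tracking error = 0.1857 / 1.2615 = 0.1472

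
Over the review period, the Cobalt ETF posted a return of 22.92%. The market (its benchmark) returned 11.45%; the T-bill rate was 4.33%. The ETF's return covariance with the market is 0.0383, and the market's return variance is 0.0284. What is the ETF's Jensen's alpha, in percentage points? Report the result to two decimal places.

8.99

β = Cov / Var = 0.0383 / 0.0284 = 1.3486
E[R] = Rf + β(Rm − Rf) = 4.33% + 1.3486 × (11.45% − 4.33%) = 13.9320%
α = Rp − E[R] = 22.92% − 13.9320% = 8.9880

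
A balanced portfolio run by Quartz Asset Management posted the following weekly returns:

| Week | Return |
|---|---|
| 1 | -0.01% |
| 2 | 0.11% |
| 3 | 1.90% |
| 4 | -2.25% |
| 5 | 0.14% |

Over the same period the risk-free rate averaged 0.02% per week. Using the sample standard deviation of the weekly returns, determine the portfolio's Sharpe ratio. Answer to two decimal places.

μ = (-0.01 + 0.11 + 1.9 − 2.25 + 0.14) / 5 = -0.0220%
Σ(r − μ)² = (-0.01 − (-0.0220))² + (0.11 − (-0.0220))² + (1.9 − (-0.0220))² + … = 8.7019
σ = √[8.7019 / 4] = 1.4749%
Sharpe = (μ − rf) / σ = (-0.0220 − 0.02) / 1.4749 = -0.0420 / 1.4749 = -0.0285

-0.03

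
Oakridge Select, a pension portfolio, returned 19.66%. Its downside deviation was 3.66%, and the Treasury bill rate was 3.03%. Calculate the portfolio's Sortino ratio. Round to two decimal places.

Sortino = (Rp − Rf) / σd = (19.66% − 3.03%) / 3.66% = 16.63% / 3.66% = 4.5437

4.54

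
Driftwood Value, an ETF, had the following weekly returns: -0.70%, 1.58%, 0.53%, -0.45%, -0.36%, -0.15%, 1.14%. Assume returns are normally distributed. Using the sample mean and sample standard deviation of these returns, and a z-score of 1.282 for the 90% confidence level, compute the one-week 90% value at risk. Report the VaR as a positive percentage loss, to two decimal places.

0.89

r̄ = (-0.7 + 1.58 + 0.53 − 0.45 − 0.36 − 0.15 + 1.14) / 7 = 1.590 / 7 = 0.2271%
Sample σ = √[Σ(r − r̄)² / 6] = √[4.5603 / 6] = √0.7601 = 0.8718%
VaR = −(r̄ − z·σ) = −(0.2271 − 1.282 × 0.8718) = −(-0.8905) = 0.8905%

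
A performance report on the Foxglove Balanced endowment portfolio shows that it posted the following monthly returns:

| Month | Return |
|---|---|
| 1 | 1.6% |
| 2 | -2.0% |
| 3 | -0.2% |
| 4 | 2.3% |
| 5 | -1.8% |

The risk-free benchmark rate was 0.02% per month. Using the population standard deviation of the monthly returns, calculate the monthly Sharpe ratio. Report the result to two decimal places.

-0.02

r̄ = (1.6 − 2 − 0.2 + 2.3 − 1.8) / 5 = -0.0200%
Σ(r − r̄)² = (1.6 − (-0.0200))² + (-2 − (-0.0200))² + (-0.2 − (-0.0200))² + … = 15.1280
population σ = √(15.1280 / 5) = √3.0256 = 1.7394%
Sharpe = (r̄ − rf) / σ = (-0.0200 − 0.02) / 1.7394 = -0.0400 / 1.7394 = -0.0230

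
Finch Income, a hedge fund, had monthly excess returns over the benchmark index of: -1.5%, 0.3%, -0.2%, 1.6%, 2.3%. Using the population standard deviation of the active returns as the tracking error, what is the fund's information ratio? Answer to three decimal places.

r̄ = (-1.5 + 0.3 − 0.2 + 1.6 + 2.3) / 5 = 0.5000%
Population std dev = √[8.9800 / 5] = 1.3401%
IR = r̄ / tracking error = 0.5000 / 1.3401 = 0.3731

0.373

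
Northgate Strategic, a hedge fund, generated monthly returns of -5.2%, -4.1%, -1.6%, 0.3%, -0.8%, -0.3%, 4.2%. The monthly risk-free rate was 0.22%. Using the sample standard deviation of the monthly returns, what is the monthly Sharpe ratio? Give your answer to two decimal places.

μ = (-5.2 − 4.1 − 1.6 + 0.3 − 0.8 − 0.3 + 4.2) / 7 = -7.50 / 7 = -1.0714%
Sample σ = √[Σ(r − μ)² / 6] = √[56.8343 / 6] = √9.4724 = 3.0777%
Sharpe = (μ − rf) / σ = (-1.0714 − 0.22) / 3.0777 = -1.2914 / 3.0777 = -0.4196

-0.42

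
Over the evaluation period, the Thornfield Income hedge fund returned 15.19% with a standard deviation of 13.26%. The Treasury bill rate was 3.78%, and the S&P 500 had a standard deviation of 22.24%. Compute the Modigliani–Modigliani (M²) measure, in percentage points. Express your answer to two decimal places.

22.92

Sharpe = (Rp − Rf) / σp = (15.19% − 3.78%) / 13.26% = 0.8605
M² = Rf + Sharpe × σm = 3.78% + 0.8605 × 22.24% = 22.9175%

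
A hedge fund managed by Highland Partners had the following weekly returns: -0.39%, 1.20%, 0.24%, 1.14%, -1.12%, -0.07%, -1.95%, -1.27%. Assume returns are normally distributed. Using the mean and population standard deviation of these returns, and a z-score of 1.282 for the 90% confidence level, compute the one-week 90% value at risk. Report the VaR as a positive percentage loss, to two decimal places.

1.64

Mean return r̄ = -2.220 / 8 = -0.2775%
Σ(r − r̄)² = (-0.39 − (-0.2775))² + (1.2 − (-0.2775))² + … = 9.0080
population σ = √(9.0080 / 8) = √1.1260 = 1.0611%
VaR = −(r̄ − z·σ) = −(-0.2775 − 1.282 × 1.0611) = −(-1.6378) = 1.6378%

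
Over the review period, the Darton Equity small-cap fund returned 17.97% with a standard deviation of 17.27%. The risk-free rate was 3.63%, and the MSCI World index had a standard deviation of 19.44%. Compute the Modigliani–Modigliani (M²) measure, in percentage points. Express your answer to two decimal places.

19.77

Sharpe = (Rp − Rf) / σp = (17.97% − 3.63%) / 17.27% = 0.8303
M² = Rf + Sharpe × σm = 3.63% + 0.8303 × 19.44% = 19.7710%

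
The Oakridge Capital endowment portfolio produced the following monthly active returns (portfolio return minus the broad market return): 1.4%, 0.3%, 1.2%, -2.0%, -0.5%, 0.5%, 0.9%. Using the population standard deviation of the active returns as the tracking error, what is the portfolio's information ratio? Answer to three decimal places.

0.236

r̄ = (1.4 + 0.3 + 1.2 − 2 − 0.5 + 0.5 + 0.9) / 7 = 1.80 / 7 = 0.2571%
Σ(r − r̄)² = (1.4 − 0.2571)² + (0.3 − 0.2571)² + … = 8.3371
σ = √[8.3371 / 7] = 1.0913%
IR = r̄ / tracking error = 0.2571 / 1.0913 = 0.2356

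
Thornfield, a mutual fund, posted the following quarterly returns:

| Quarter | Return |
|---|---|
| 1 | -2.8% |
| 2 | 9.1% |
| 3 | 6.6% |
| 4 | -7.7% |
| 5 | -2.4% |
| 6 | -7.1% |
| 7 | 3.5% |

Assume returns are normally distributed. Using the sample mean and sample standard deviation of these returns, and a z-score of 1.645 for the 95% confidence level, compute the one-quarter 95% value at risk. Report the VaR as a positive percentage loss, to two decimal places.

10.98

r̄ = (-2.8 + 9.1 + 6.6 − 7.7 − 2.4 − 7.1 + 3.5) / 7 = -0.80 / 7 = -0.1143%
Sample std dev = √[261.8286 / 6] = 6.6059%
VaR = −(r̄ − z·σ) = −(-0.1143 − 1.645 × 6.6059) = −(-10.9810) = 10.9810%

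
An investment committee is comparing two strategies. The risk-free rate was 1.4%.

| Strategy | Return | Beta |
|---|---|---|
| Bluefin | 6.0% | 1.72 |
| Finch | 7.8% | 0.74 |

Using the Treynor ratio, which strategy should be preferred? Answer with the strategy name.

Finch

Bluefin: Treynor = (6.0% − 1.4%) / 1.72 = 2.674
Finch: Treynor = (7.8% − 1.4%) / 0.74 = 8.649
Highest: Finch (8.649).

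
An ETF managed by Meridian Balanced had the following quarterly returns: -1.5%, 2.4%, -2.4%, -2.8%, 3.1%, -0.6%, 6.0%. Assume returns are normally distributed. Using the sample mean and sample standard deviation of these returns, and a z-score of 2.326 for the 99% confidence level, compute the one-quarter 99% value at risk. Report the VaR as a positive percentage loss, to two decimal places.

7.06

r̄ = (-1.5 + 2.4 − 2.4 − 2.8 + 3.1 − 0.6 + 6) / 7 = 4.20 / 7 = 0.6000%
Σ(r − r̄)² = (-1.5 − 0.6000)² + (2.4 − 0.6000)² + (-2.4 − 0.6000)² + … = 65.0600
sample σ = √(65.0600 / 6) = √10.8433 = 3.2929%
VaR = −(r̄ − z·σ) = −(0.6000 − 2.326 × 3.2929) = −(-7.0593) = 7.0593%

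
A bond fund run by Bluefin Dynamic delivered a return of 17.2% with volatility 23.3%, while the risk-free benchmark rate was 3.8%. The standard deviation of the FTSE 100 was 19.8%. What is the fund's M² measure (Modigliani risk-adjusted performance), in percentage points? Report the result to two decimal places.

15.19

Sharpe = (Rp − Rf) / σp = (17.2% − 3.8%) / 23.3% = 0.5751
M² = Rf + Sharpe × σm = 3.8% + 0.5751 × 19.8% = 15.1870%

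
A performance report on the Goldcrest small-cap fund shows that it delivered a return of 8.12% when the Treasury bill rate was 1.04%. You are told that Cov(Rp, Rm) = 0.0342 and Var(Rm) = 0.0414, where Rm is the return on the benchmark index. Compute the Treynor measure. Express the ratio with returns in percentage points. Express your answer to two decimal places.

8.57

β = Cov / Var = 0.0342 / 0.0414 = 0.8261
Treynor = (Rp − Rf) / β = (8.12% − 1.04%) / 0.8261 = 7.08 / 0.8261 = 8.5704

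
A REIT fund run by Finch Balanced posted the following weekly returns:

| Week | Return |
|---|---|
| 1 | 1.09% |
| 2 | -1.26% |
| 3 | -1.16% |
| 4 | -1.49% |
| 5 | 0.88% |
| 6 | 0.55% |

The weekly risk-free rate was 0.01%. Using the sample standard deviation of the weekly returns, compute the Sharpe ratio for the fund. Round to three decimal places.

-0.203

Mean return r̄ = -1.390 / 6 = -0.2317%
Sample std dev = √[7.0963 / 5] = 1.1913%
Sharpe = (r̄ − rf) / σ = (-0.2317 − 0.01) / 1.1913 = -0.2417 / 1.1913 = -0.2029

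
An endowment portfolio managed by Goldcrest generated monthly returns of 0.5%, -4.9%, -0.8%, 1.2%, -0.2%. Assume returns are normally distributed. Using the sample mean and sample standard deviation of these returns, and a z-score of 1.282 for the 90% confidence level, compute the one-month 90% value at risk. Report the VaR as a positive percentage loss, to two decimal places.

3.90

Mean return r̄ = -4.20 / 5 = -0.8400%
Σ(r − r̄)² = (0.5 − (-0.8400))² + (-4.9 − (-0.8400))² + (-0.8 − (-0.8400))² + … = 22.8520
sample σ = √(22.8520 / 4) = √5.7130 = 2.3902%
VaR = −(r̄ − z·σ) = −(-0.8400 − 1.282 × 2.3902) = −(-3.9042) = 3.9042%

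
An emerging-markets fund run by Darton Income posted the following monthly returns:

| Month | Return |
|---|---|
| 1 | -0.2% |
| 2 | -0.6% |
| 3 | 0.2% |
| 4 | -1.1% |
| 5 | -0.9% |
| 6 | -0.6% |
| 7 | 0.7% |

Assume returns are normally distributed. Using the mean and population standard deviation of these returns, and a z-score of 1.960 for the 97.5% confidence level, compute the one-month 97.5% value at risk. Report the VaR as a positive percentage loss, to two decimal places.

1.51

μ = (-0.2 − 0.6 + 0.2 − 1.1 − 0.9 − 0.6 + 0.7) / 7 = -2.50 / 7 = -0.3571%
Σ(r − μ)² = (-0.2 − (-0.3571))² + (-0.6 − (-0.3571))² + … = 2.4171
σ = √[2.4171 / 7] = 0.5876%
VaR = −(μ − z·σ) = −(-0.3571 − 1.960 × 0.5876) = −(-1.5088) = 1.5088%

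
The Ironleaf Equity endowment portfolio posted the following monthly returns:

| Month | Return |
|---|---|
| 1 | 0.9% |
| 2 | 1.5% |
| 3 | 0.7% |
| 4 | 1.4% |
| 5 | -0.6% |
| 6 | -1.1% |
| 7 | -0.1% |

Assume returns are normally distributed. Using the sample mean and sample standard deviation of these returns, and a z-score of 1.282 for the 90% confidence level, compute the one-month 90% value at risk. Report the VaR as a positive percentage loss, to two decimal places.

Mean return μ = 2.70 / 7 = 0.3857%
Σ(r − μ)² = (0.9 − 0.3857)² + (1.5 − 0.3857)² + (0.7 − 0.3857)² + … = 6.0486
sample σ = √(6.0486 / 6) = √1.0081 = 1.0040%
VaR = −(μ − z·σ) = −(0.3857 − 1.282 × 1.0040) = −(-0.9014) = 0.9014%

0.90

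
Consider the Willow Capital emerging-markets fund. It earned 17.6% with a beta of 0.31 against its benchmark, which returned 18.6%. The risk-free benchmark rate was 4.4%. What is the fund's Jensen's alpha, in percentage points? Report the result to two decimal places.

CAPM expected return = Rf + β(Rm − Rf) = 4.4% + 0.31 × (18.6% − 4.4%) = 4.4 + 0.31 × 14.20 = 8.8020%
Jensen's α = Rp − E[R] = 17.6% − 8.8020% = 8.7980

8.80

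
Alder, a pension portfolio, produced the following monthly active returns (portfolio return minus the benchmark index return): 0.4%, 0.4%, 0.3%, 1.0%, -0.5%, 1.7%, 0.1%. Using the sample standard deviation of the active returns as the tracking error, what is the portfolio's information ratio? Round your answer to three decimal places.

0.698

Mean return r̄ = 3.40 / 7 = 0.4857%
Σ(r − r̄)² = 2.9086; sample σ = √(2.9086/6) = 0.6963%
IR = r̄ / tracking error = 0.4857 / 0.6963 = 0.6975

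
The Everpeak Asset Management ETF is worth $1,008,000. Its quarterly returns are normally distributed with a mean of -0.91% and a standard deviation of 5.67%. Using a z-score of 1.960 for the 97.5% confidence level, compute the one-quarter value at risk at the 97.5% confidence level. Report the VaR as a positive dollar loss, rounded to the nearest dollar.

$121,194

Return at the 97.5% tail: μ − z·σ = -0.91% − 1.960 × 5.67% = -0.91 − 11.1132 = -12.0232%
VaR = −(-12.0232%) × $1,008,000 = 12.0232% × $1,008,000 = $121,194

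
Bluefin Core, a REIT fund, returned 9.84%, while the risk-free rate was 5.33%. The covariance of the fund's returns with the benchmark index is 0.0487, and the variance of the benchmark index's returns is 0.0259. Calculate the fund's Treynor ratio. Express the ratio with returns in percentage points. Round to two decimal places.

β = Cov / Var = 0.0487 / 0.0259 = 1.8803
Treynor = (Rp − Rf) / β = (9.84% − 5.33%) / 1.8803 = 4.51 / 1.8803 = 2.3986

2.40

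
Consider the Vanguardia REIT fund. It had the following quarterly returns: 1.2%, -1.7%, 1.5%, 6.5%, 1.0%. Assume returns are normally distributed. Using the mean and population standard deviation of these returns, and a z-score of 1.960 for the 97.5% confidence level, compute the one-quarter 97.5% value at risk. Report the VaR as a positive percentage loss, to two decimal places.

r̄ = (1.2 − 1.7 + 1.5 + 6.5 + 1) / 5 = 1.7000%
Σ(r − r̄)² = (1.2 − 1.7000)² + (-1.7 − 1.7000)² + (1.5 − 1.7000)² + … = 35.3800
σ = √[35.3800 / 5] = 2.6601%
VaR = −(r̄ − z·σ) = −(1.7000 − 1.960 × 2.6601) = −(-3.5138) = 3.5138%

3.51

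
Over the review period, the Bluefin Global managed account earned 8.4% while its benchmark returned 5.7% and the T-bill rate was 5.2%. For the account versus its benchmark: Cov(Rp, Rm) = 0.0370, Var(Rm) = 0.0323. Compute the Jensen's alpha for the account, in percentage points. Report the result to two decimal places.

2.63

β = Cov / Var = 0.0370 / 0.0323 = 1.1455
E[R] = Rf + β(Rm − Rf) = 5.2% + 1.1455 × (5.7% − 5.2%) = 5.7728%
α = Rp − E[R] = 8.4% − 5.7728% = 2.6272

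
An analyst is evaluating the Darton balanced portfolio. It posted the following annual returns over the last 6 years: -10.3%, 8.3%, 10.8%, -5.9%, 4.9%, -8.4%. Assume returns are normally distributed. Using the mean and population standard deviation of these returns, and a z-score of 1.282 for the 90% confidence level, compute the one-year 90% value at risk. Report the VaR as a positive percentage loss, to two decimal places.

10.84

r̄ = (-10.3 + 8.3 + 10.8 − 5.9 + 4.9 − 8.4) / 6 = -0.60 / 6 = -0.1000%
Σ(r − r̄)² = (-10.3 − (-0.1000))² + (8.3 − (-0.1000))² + (10.8 − (-0.1000))² + … = 420.9400
population σ = √(420.9400 / 6) = √70.1567 = 8.3760%
VaR = −(r̄ − z·σ) = −(-0.1000 − 1.282 × 8.3760) = −(-10.8380) = 10.8380%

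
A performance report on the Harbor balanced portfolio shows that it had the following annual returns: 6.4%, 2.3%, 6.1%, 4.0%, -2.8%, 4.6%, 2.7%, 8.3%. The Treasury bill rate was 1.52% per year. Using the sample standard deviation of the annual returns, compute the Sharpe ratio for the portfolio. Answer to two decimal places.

0.72

r̄ = (6.4 + 2.3 + 6.1 + 4 − 2.8 + 4.6 + 2.7 + 8.3) / 8 = 31.60 / 8 = 3.9500%
Σ(r − r̄)² = 79.8200; sample σ = √(79.8200/7) = 3.3768%
Sharpe = (r̄ − rf) / σ = (3.9500 − 1.52) / 3.3768 = 2.4300 / 3.3768 = 0.7196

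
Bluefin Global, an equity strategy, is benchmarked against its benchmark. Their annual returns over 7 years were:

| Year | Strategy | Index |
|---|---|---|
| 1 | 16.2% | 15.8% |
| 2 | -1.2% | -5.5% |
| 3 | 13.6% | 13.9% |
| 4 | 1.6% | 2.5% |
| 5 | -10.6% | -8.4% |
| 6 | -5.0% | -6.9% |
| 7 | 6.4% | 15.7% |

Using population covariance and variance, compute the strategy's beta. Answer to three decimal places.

0.810

r̄p = 3.0000%,  r̄m = 3.8714%
Cov = Σ(rp − r̄p)(rm − r̄m) / 7 = 85.4743
Var(rm) = Σ(rm − r̄m)² / 7 = 105.5849
β = Cov / Var = 85.4743 / 105.5849 = 0.8095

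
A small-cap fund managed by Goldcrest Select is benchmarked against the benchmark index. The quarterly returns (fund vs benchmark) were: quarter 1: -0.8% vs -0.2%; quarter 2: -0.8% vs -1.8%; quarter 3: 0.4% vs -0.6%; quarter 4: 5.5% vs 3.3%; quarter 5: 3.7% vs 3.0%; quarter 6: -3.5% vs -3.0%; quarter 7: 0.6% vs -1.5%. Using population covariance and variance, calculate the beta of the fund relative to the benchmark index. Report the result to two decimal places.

1.18

r̄p = 0.7286%,  r̄m = -0.1143%
Cov = Σ(rp − r̄p)(rm − r̄m) / 7 = 5.8276
Var(rm) = Σ(rm − r̄m)² / 7 = 4.9555
β = Cov / Var = 5.8276 / 4.9555 = 1.1760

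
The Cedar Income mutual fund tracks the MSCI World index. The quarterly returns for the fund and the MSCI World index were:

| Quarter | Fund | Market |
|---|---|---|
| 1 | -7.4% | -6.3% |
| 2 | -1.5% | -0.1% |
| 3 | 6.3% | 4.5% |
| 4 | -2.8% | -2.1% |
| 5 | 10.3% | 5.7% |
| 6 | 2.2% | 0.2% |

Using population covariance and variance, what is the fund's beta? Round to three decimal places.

1.432

r̄p = 1.1833%,  r̄m = 0.3167%
Cov = Σ(rp − r̄p)(rm − r̄m) / 6 = 22.9836
Var(rm) = Σ(rm − r̄m)² / 6 = 16.0481
β = Cov / Var = 22.9836 / 16.0481 = 1.4322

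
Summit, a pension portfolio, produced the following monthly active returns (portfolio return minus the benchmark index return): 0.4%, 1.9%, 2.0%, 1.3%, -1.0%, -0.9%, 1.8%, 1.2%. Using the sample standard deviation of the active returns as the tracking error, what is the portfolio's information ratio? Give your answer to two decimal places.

r̄ = (0.4 + 1.9 + 2 + 1.3 − 1 − 0.9 + 1.8 + 1.2) / 8 = 0.8375%
Sample std dev = √[10.3388 / 7] = 1.2153%
IR = r̄ / tracking error = 0.8375 / 1.2153 = 0.6891

0.69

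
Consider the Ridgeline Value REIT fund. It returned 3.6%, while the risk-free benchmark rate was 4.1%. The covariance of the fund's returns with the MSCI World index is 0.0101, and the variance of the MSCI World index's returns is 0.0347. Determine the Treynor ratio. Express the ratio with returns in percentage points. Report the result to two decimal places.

β = Cov / Var = 0.0101 / 0.0347 = 0.2911
Treynor = (Rp − Rf) / β = (3.6% − 4.1%) / 0.2911 = -0.50 / 0.2911 = -1.7176

-1.72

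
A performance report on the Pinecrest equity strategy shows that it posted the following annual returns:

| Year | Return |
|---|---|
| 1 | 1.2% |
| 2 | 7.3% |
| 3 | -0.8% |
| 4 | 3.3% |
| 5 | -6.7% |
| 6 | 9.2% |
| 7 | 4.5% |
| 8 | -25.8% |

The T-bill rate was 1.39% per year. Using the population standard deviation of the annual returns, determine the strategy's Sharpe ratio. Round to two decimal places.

-0.23

r̄ = (1.2 + 7.3 − 0.8 + 3.3 − 6.7 + 9.2 + 4.5 − 25.8) / 8 = -0.9750%
Population σ = √[Σ(r − r̄)² / 8] = √[874.0750 / 8] = √109.2594 = 10.4527%
Sharpe = (r̄ − rf) / σ = (-0.9750 − 1.39) / 10.4527 = -2.3650 / 10.4527 = -0.2263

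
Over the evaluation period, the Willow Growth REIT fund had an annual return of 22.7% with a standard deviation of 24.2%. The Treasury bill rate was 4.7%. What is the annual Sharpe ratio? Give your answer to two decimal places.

0.74

Sharpe = (Rp − Rf) / σp = (22.7% − 4.7%) / 24.2% = 18.00% / 24.2% = 0.7438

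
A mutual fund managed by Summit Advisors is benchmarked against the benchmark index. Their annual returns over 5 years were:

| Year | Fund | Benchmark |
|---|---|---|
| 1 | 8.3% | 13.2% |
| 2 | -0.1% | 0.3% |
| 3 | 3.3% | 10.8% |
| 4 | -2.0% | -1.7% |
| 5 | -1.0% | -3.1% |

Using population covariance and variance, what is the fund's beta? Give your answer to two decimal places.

r̄p = 1.7000%,  r̄m = 3.9000%
Cov = Σ(rp − r̄p)(rm − r̄m) / 5 = 23.7040
Var(rm) = Σ(rm − r̄m)² / 5 = 45.4840
β = Cov / Var = 23.7040 / 45.4840 = 0.5212

0.52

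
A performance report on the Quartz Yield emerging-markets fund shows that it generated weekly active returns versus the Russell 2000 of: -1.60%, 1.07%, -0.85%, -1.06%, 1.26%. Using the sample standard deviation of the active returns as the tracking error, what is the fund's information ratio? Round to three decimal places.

Mean return μ = -1.180 / 5 = -0.2360%
Sample σ = √[Σ(r − μ)² / 4] = √[6.8601 / 4] = √1.7150 = 1.3096%
IR = μ / tracking error = -0.2360 / 1.3096 = -0.1802

-0.180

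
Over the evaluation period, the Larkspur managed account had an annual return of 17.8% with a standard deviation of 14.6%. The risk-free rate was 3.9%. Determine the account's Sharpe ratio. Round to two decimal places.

Sharpe = (Rp − Rf) / σp = (17.8% − 3.9%) / 14.6% = 13.90% / 14.6% = 0.9521

0.95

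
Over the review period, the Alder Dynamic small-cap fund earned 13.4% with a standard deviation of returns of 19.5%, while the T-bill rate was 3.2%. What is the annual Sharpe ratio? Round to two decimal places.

0.52

Sharpe = (Rp − Rf) / σp = (13.4% − 3.2%) / 19.5% = 10.20% / 19.5% = 0.5231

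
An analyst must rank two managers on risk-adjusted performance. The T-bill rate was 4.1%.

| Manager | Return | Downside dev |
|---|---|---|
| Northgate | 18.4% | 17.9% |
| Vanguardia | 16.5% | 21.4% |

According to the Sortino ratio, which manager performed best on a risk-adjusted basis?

Northgate: Sortino ratio = (18.4% − 4.1%) / 17.9% = 0.799
Vanguardia: Sortino ratio = (16.5% − 4.1%) / 21.4% = 0.579
Highest: Northgate (0.799).

Northgate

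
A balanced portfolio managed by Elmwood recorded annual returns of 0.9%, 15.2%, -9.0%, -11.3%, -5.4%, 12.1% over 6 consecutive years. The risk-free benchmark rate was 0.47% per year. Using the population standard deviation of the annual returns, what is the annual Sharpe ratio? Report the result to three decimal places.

μ = (0.9 + 15.2 − 9 − 11.3 − 5.4 + 12.1) / 6 = 0.4167%
Σ(r − μ)² = (0.9 − 0.4167)² + (15.2 − 0.4167)² + (-9 − 0.4167)² + … = 615.0683
σ = √[615.0683 / 6] = 10.1248%
Sharpe = (μ − rf) / σ = (0.4167 − 0.47) / 10.1248 = -0.0533 / 10.1248 = -0.0053

-0.005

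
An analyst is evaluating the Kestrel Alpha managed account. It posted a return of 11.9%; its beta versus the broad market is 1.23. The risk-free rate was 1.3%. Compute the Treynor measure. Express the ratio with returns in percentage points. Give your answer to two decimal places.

8.62

Treynor = (Rp − Rf) / β = (11.9% − 1.3%) / 1.23 = 10.60 / 1.23 = 8.6179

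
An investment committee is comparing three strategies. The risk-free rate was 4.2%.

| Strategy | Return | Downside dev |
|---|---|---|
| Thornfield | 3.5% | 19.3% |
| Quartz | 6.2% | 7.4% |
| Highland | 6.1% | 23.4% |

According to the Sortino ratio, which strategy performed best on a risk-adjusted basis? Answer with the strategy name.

Thornfield: Sortino ratio = (3.5% − 4.2%) / 19.3% = -0.036
Quartz: Sortino ratio = (6.2% − 4.2%) / 7.4% = 0.270
Highland: Sortino ratio = (6.1% − 4.2%) / 23.4% = 0.081
Highest: Quartz (0.270).

Quartz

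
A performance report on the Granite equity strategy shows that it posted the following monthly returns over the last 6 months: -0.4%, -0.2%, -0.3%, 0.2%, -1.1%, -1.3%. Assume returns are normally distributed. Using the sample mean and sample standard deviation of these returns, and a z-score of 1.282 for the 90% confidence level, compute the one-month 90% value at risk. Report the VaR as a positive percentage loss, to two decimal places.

1.25

Mean return r̄ = -3.10 / 6 = -0.5167%
Σ(r − r̄)² = (-0.4 − (-0.5167))² + (-0.2 − (-0.5167))² + … = 1.6283
σ = √[1.6283 / 5] = 0.5707%
VaR = −(r̄ − z·σ) = −(-0.5167 − 1.282 × 0.5707) = −(-1.2483) = 1.2483%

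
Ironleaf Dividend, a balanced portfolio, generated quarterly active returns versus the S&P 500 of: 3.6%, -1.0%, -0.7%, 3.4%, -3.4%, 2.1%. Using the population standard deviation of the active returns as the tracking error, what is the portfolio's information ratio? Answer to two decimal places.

μ = (3.6 − 1 − 0.7 + 3.4 − 3.4 + 2.1) / 6 = 0.6667%
Σ(r − μ)² = (3.6 − 0.6667)² + (-1 − 0.6667)² + (-0.7 − 0.6667)² + … = 39.3133
σ = √[39.3133 / 6] = 2.5597%
IR = μ / tracking error = 0.6667 / 2.5597 = 0.2605

0.26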